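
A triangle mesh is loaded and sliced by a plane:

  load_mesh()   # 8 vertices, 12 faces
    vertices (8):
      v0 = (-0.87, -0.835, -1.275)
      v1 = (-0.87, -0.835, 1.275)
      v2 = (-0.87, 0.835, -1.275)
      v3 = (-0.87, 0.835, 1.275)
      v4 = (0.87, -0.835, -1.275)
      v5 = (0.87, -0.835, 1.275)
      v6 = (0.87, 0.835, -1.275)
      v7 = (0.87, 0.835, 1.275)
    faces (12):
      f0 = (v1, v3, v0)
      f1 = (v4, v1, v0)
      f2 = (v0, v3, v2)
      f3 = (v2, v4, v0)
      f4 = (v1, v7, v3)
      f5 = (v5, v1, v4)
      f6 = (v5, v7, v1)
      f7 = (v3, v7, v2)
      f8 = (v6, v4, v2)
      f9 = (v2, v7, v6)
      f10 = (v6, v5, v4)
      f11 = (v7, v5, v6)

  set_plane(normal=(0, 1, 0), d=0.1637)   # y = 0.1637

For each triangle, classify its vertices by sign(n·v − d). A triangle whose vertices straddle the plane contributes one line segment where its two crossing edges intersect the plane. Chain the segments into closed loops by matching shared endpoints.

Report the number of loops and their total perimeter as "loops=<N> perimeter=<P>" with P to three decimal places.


Straddling triangles (8 of 12):
  (v1,v3,v0) [-+-] → (-0.87, 0.1637, 1.275)–(-0.87, 0.1637, 0.249961)  len=1.0250
  (v0,v3,v2) [-++] → (-0.87, 0.1637, 0.249961)–(-0.87, 0.1637, -1.275)  len=1.5250
  (v2,v4,v0) [+--] → (-0.170562, 0.1637, -1.275)–(-0.87, 0.1637, -1.275)  len=0.6994
  (v1,v7,v3) [-++] → (0.170562, 0.1637, 1.275)–(-0.87, 0.1637, 1.275)  len=1.0406
  (v5,v7,v1) [-+-] → (0.87, 0.1637, 1.275)–(0.170562, 0.1637, 1.275)  len=0.6994
  (v6,v4,v2) [+-+] → (0.87, 0.1637, -1.275)–(-0.170562, 0.1637, -1.275)  len=1.0406
  (v6,v5,v4) [+--] → (0.87, 0.1637, -0.249961)–(0.87, 0.1637, -1.275)  len=1.0250
  (v7,v5,v6) [+-+] → (0.87, 0.1637, 1.275)–(0.87, 0.1637, -0.249961)  len=1.5250

Chained into 1 loop(s):
  loop 1: 8 segments, perimeter = 8.5800
Total perimeter = 8.580

loops=1 perimeter=8.580


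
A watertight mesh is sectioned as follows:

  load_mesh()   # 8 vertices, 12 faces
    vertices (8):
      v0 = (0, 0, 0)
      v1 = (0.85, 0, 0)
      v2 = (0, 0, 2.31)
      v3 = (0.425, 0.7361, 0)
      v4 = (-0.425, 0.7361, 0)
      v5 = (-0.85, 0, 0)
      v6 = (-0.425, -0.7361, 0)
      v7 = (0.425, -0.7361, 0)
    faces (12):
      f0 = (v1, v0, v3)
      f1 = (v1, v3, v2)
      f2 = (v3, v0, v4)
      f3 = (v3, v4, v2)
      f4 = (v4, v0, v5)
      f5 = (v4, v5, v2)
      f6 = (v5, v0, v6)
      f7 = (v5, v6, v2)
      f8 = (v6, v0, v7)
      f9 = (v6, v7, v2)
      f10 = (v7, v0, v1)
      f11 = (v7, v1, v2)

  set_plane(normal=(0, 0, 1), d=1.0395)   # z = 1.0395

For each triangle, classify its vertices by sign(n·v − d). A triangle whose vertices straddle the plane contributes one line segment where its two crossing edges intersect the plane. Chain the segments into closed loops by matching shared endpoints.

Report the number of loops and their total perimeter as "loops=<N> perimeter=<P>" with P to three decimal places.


loops=1 perimeter=2.805

Straddling triangles (6 of 12):
  (v1,v3,v2) [--+] → (0.23375, 0.404855, 1.0395)–(0.4675, 0, 1.0395)  len=0.4675
  (v3,v4,v2) [--+] → (-0.23375, 0.404855, 1.0395)–(0.23375, 0.404855, 1.0395)  len=0.4675
  (v4,v5,v2) [--+] → (-0.4675, 0, 1.0395)–(-0.23375, 0.404855, 1.0395)  len=0.4675
  (v5,v6,v2) [--+] → (-0.23375, -0.404855, 1.0395)–(-0.4675, 0, 1.0395)  len=0.4675
  (v6,v7,v2) [--+] → (0.23375, -0.404855, 1.0395)–(-0.23375, -0.404855, 1.0395)  len=0.4675
  (v7,v1,v2) [--+] → (0.4675, 0, 1.0395)–(0.23375, -0.404855, 1.0395)  len=0.4675

Chained into 1 loop(s):
  loop 1: 6 segments, perimeter = 2.8050
Total perimeter = 2.805


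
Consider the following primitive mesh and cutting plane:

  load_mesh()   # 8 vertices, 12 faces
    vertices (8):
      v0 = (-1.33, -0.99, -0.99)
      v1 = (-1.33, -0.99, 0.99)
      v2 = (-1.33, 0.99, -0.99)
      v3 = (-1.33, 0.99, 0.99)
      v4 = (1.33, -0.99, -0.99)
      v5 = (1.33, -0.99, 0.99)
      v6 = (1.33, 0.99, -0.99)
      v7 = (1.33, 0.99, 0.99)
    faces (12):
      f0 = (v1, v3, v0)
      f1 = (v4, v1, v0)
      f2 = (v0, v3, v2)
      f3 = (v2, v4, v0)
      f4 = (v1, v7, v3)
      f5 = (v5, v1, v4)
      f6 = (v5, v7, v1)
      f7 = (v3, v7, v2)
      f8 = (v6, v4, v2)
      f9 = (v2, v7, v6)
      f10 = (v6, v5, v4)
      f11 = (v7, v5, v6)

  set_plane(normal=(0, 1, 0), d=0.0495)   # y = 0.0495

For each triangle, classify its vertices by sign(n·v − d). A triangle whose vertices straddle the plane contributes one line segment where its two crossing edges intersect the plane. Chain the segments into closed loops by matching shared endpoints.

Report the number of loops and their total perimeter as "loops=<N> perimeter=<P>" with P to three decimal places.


loops=1 perimeter=9.280

Straddling triangles (8 of 12):
  (v1,v3,v0) [-+-] → (-1.33, 0.0495, 0.99)–(-1.33, 0.0495, 0.0495)  len=0.9405
  (v0,v3,v2) [-++] → (-1.33, 0.0495, 0.0495)–(-1.33, 0.0495, -0.99)  len=1.0395
  (v2,v4,v0) [+--] → (-0.0665, 0.0495, -0.99)–(-1.33, 0.0495, -0.99)  len=1.2635
  (v1,v7,v3) [-++] → (0.0665, 0.0495, 0.99)–(-1.33, 0.0495, 0.99)  len=1.3965
  (v5,v7,v1) [-+-] → (1.33, 0.0495, 0.99)–(0.0665, 0.0495, 0.99)  len=1.2635
  (v6,v4,v2) [+-+] → (1.33, 0.0495, -0.99)–(-0.0665, 0.0495, -0.99)  len=1.3965
  (v6,v5,v4) [+--] → (1.33, 0.0495, -0.0495)–(1.33, 0.0495, -0.99)  len=0.9405
  (v7,v5,v6) [+-+] → (1.33, 0.0495, 0.99)–(1.33, 0.0495, -0.0495)  len=1.0395

Chained into 1 loop(s):
  loop 1: 8 segments, perimeter = 9.2800
Total perimeter = 9.280


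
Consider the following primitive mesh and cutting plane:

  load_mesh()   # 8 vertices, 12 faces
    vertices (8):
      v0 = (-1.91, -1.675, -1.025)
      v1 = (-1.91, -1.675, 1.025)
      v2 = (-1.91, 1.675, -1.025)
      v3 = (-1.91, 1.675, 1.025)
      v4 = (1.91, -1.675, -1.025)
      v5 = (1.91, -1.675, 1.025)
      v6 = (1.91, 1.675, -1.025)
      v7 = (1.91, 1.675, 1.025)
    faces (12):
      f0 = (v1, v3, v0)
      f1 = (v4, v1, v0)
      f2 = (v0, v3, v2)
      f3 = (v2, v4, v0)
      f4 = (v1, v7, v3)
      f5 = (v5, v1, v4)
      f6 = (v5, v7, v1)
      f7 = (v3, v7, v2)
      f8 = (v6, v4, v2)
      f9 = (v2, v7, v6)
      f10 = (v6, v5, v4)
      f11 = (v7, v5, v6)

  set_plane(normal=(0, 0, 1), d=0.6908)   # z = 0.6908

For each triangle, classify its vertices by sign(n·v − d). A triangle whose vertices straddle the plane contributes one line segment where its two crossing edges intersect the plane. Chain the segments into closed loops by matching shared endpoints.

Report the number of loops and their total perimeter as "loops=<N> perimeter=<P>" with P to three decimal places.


loops=1 perimeter=14.340

Straddling triangles (8 of 12):
  (v1,v3,v0) [++-] → (-1.91, 1.12887, 0.6908)–(-1.91, -1.675, 0.6908)  len=2.8039
  (v4,v1,v0) [-+-] → (-1.28725, -1.675, 0.6908)–(-1.91, -1.675, 0.6908)  len=0.6228
  (v0,v3,v2) [-+-] → (-1.91, 1.12887, 0.6908)–(-1.91, 1.675, 0.6908)  len=0.5461
  (v5,v1,v4) [++-] → (-1.28725, -1.675, 0.6908)–(1.91, -1.675, 0.6908)  len=3.1972
  (v3,v7,v2) [++-] → (1.28725, 1.675, 0.6908)–(-1.91, 1.675, 0.6908)  len=3.1972
  (v2,v7,v6) [-+-] → (1.28725, 1.675, 0.6908)–(1.91, 1.675, 0.6908)  len=0.6228
  (v6,v5,v4) [-+-] → (1.91, -1.12887, 0.6908)–(1.91, -1.675, 0.6908)  len=0.5461
  (v7,v5,v6) [++-] → (1.91, -1.12887, 0.6908)–(1.91, 1.675, 0.6908)  len=2.8039

Chained into 1 loop(s):
  loop 1: 8 segments, perimeter = 14.3400
Total perimeter = 14.340


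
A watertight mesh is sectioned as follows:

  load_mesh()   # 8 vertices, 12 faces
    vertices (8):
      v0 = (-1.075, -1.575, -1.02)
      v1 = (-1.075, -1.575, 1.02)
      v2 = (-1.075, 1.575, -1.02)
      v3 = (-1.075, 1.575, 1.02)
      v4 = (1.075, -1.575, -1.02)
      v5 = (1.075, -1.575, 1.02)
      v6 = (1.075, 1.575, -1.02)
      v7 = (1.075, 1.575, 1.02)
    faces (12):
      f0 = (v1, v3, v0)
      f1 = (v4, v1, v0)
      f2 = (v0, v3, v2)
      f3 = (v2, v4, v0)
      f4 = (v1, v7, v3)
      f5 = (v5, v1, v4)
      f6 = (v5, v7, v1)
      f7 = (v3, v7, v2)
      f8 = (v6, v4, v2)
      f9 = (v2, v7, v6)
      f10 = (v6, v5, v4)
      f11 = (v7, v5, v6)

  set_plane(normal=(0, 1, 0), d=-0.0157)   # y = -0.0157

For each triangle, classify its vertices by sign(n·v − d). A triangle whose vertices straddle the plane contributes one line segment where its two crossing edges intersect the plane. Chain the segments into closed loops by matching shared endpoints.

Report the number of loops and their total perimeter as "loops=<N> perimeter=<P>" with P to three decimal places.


Straddling triangles (8 of 12):
  (v1,v3,v0) [-+-] → (-1.075, -0.0157, 1.02)–(-1.075, -0.0157, -0.0101676)  len=1.0302
  (v0,v3,v2) [-++] → (-1.075, -0.0157, -0.0101676)–(-1.075, -0.0157, -1.02)  len=1.0098
  (v2,v4,v0) [+--] → (0.0107159, -0.0157, -1.02)–(-1.075, -0.0157, -1.02)  len=1.0857
  (v1,v7,v3) [-++] → (-0.0107159, -0.0157, 1.02)–(-1.075, -0.0157, 1.02)  len=1.0643
  (v5,v7,v1) [-+-] → (1.075, -0.0157, 1.02)–(-0.0107159, -0.0157, 1.02)  len=1.0857
  (v6,v4,v2) [+-+] → (1.075, -0.0157, -1.02)–(0.0107159, -0.0157, -1.02)  len=1.0643
  (v6,v5,v4) [+--] → (1.075, -0.0157, 0.0101676)–(1.075, -0.0157, -1.02)  len=1.0302
  (v7,v5,v6) [+-+] → (1.075, -0.0157, 1.02)–(1.075, -0.0157, 0.0101676)  len=1.0098

Chained into 1 loop(s):
  loop 1: 8 segments, perimeter = 8.3800
Total perimeter = 8.380

loops=1 perimeter=8.380


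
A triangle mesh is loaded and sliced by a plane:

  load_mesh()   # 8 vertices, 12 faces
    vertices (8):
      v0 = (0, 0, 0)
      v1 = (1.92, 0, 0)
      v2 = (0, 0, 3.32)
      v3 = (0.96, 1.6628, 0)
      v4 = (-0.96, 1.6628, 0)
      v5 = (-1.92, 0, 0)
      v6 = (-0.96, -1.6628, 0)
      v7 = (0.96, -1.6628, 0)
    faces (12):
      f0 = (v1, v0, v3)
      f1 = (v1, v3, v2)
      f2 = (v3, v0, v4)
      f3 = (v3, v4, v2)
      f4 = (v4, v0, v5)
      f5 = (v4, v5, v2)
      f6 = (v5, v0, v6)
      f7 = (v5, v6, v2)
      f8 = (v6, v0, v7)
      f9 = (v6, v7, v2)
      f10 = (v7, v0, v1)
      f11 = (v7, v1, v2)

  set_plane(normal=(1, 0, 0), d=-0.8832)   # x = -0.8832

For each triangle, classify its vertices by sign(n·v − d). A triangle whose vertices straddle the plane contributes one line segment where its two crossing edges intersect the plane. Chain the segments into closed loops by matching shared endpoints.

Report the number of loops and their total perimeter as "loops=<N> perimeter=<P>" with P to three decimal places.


Straddling triangles (8 of 12):
  (v3,v0,v4) [++-] → (-0.8832, 1.52978, 0)–(-0.8832, 1.6628, 0)  len=0.1330
  (v3,v4,v2) [+-+] → (-0.8832, 1.6628, 0)–(-0.8832, 1.52978, 0.2656)  len=0.2971
  (v4,v0,v5) [-+-] → (-0.8832, 1.52978, 0)–(-0.8832, 0, 0)  len=1.5298
  (v4,v5,v2) [--+] → (-0.8832, 0, 1.7928)–(-0.8832, 1.52978, 0.2656)  len=2.1616
  (v5,v0,v6) [-+-] → (-0.8832, 0, 0)–(-0.8832, -1.52978, 0)  len=1.5298
  (v5,v6,v2) [--+] → (-0.8832, -1.52978, 0.2656)–(-0.8832, 0, 1.7928)  len=2.1616
  (v6,v0,v7) [-++] → (-0.8832, -1.52978, 0)–(-0.8832, -1.6628, 0)  len=0.1330
  (v6,v7,v2) [-++] → (-0.8832, -1.6628, 0)–(-0.8832, -1.52978, 0.2656)  len=0.2971

Chained into 1 loop(s):
  loop 1: 8 segments, perimeter = 8.2429
Total perimeter = 8.243

loops=1 perimeter=8.243


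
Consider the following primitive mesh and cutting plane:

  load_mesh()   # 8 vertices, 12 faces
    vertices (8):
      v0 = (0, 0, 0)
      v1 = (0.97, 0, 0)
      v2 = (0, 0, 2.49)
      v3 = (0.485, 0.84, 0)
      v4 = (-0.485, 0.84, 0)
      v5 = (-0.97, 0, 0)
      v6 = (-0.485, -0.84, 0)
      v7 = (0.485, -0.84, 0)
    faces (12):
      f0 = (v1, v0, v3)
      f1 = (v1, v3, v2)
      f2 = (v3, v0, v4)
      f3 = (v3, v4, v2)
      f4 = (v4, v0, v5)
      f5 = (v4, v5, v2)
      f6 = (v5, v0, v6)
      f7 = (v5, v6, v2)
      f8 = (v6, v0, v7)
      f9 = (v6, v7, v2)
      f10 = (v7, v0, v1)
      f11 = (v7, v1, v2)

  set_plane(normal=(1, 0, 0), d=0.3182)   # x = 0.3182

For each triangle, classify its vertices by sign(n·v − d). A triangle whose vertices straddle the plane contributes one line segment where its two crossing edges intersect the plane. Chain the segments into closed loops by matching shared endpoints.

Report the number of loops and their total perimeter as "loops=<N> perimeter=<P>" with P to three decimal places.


Straddling triangles (8 of 12):
  (v1,v0,v3) [+-+] → (0.3182, 0, 0)–(0.3182, 0.551109, 0)  len=0.5511
  (v1,v3,v2) [++-] → (0.3182, 0.551109, 0.856355)–(0.3182, 0, 1.67318)  len=0.9854
  (v3,v0,v4) [+--] → (0.3182, 0.551109, 0)–(0.3182, 0.84, 0)  len=0.2889
  (v3,v4,v2) [+--] → (0.3182, 0.84, 0)–(0.3182, 0.551109, 0.856355)  len=0.9038
  (v6,v0,v7) [--+] → (0.3182, -0.551109, 0)–(0.3182, -0.84, 0)  len=0.2889
  (v6,v7,v2) [-+-] → (0.3182, -0.84, 0)–(0.3182, -0.551109, 0.856355)  len=0.9038
  (v7,v0,v1) [+-+] → (0.3182, -0.551109, 0)–(0.3182, 0, 0)  len=0.5511
  (v7,v1,v2) [++-] → (0.3182, 0, 1.67318)–(0.3182, -0.551109, 0.856355)  len=0.9854

Chained into 1 loop(s):
  loop 1: 8 segments, perimeter = 5.4582
Total perimeter = 5.458

loops=1 perimeter=5.458


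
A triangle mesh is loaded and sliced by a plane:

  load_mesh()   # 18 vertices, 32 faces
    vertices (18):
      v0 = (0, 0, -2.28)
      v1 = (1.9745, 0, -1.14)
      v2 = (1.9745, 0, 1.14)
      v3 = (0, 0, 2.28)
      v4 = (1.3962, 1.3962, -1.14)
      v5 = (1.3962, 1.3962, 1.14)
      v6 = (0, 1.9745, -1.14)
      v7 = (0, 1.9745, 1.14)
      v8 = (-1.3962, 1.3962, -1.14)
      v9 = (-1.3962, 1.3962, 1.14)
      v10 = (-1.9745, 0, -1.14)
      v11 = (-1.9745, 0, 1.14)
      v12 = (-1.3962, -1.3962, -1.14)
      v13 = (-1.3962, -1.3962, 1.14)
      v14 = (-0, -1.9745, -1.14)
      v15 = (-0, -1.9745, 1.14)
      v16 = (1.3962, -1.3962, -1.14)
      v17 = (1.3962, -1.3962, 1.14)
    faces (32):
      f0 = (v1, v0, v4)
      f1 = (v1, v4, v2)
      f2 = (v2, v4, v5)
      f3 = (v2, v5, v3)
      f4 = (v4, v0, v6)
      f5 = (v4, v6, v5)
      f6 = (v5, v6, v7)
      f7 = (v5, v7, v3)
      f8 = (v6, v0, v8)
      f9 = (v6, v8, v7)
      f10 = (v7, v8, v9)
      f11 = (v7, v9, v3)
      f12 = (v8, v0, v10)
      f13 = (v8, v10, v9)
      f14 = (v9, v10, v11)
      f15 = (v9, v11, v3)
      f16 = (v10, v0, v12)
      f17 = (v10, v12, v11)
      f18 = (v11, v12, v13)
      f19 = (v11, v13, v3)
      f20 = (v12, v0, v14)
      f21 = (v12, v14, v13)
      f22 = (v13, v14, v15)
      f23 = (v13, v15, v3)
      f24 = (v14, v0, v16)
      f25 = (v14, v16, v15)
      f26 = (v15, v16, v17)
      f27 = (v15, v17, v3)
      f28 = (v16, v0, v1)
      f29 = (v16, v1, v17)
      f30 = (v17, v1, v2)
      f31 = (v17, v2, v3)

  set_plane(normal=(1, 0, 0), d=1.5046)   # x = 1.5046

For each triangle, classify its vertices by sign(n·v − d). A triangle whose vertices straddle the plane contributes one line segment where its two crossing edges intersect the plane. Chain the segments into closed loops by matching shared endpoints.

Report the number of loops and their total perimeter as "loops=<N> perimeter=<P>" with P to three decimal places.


Straddling triangles (8 of 32):
  (v1,v0,v4) [+--] → (1.5046, 0, -1.4113)–(1.5046, 1.13449, -1.14)  len=1.1665
  (v1,v4,v2) [+-+] → (1.5046, 1.13449, -1.14)–(1.5046, 1.13449, -0.712623)  len=0.4274
  (v2,v4,v5) [+--] → (1.5046, 1.13449, -0.712623)–(1.5046, 1.13449, 1.14)  len=1.8526
  (v2,v5,v3) [+--] → (1.5046, 1.13449, 1.14)–(1.5046, 0, 1.4113)  len=1.1665
  (v16,v0,v1) [--+] → (1.5046, 0, -1.4113)–(1.5046, -1.13449, -1.14)  len=1.1665
  (v16,v1,v17) [-+-] → (1.5046, -1.13449, -1.14)–(1.5046, -1.13449, 0.712623)  len=1.8526
  (v17,v1,v2) [-++] → (1.5046, -1.13449, 0.712623)–(1.5046, -1.13449, 1.14)  len=0.4274
  (v17,v2,v3) [-+-] → (1.5046, -1.13449, 1.14)–(1.5046, 0, 1.4113)  len=1.1665

Chained into 1 loop(s):
  loop 1: 8 segments, perimeter = 9.2259
Total perimeter = 9.226

loops=1 perimeter=9.226


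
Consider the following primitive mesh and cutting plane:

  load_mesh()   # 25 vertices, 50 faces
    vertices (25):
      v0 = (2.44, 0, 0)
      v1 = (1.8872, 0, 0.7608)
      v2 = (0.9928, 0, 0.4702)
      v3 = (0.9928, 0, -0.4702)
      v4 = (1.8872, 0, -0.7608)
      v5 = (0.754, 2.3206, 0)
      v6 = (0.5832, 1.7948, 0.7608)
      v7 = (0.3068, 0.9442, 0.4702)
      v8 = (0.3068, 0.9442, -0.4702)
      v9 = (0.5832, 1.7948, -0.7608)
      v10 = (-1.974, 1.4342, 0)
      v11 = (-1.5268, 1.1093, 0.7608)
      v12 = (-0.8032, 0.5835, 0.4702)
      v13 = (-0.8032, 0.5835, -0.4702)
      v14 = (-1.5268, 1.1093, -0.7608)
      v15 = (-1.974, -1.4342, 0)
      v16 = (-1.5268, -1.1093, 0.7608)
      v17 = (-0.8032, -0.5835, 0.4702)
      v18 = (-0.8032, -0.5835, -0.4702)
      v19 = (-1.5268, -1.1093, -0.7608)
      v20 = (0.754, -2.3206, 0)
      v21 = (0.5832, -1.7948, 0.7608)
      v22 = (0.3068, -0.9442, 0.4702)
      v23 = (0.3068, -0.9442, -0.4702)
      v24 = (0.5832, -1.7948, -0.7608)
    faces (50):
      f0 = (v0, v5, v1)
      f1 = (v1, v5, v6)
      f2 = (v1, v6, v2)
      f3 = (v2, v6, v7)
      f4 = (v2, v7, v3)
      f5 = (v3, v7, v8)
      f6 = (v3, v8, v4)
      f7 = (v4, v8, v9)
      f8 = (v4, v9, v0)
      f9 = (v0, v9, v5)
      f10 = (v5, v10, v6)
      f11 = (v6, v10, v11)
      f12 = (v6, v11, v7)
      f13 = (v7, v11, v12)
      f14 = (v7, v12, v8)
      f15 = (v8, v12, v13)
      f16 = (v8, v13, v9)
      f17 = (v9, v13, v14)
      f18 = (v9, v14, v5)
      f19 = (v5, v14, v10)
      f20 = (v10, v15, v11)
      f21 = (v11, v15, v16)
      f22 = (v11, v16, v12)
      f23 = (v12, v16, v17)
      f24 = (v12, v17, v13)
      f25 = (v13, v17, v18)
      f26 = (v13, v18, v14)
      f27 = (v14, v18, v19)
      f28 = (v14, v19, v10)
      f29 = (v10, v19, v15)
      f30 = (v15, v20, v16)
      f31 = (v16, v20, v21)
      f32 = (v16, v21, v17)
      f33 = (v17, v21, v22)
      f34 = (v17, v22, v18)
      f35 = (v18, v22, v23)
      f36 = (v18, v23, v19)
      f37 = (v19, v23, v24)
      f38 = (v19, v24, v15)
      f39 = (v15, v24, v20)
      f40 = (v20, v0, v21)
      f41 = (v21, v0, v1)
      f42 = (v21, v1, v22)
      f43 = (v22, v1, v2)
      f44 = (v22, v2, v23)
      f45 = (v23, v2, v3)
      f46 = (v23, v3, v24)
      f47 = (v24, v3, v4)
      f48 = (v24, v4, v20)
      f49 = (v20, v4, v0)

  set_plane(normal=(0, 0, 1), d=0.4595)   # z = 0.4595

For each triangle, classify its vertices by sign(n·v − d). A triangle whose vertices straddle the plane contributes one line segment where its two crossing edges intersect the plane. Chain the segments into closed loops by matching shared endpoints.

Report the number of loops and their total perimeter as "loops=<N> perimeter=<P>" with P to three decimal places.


loops=2 perimeter=18.215

Straddling triangles (20 of 50):
  (v0,v5,v1) [--+] → (1.43842, 0.919028, 0.4595)–(2.10613, 0, 0.4595)  len=1.1360
  (v1,v5,v6) [+-+] → (1.43842, 0.919028, 0.4595)–(0.650842, 2.00303, 0.4595)  len=1.3399
  (v2,v7,v3) [++-] → (0.314605, 0.933457, 0.4595)–(0.9928, 0, 0.4595)  len=1.1538
  (v3,v7,v8) [-+-] → (0.314605, 0.933457, 0.4595)–(0.3068, 0.9442, 0.4595)  len=0.0133
  (v5,v10,v6) [--+] → (-0.429529, 1.65199, 0.4595)–(0.650842, 2.00303, 0.4595)  len=1.1360
  (v6,v10,v11) [+-+] → (-0.429529, 1.65199, 0.4595)–(-1.7039, 1.23797, 0.4595)  len=1.3399
  (v7,v12,v8) [++-] → (-0.79057, 0.587604, 0.4595)–(0.3068, 0.9442, 0.4595)  len=1.1539
  (v8,v12,v13) [-+-] → (-0.79057, 0.587604, 0.4595)–(-0.8032, 0.5835, 0.4595)  len=0.0133
  (v10,v15,v11) [--+] → (-1.7039, 0.101996, 0.4595)–(-1.7039, 1.23797, 0.4595)  len=1.1360
  (v11,v15,v16) [+-+] → (-1.7039, 0.101996, 0.4595)–(-1.7039, -1.23797, 0.4595)  len=1.3400
  (v12,v17,v13) [++-] → (-0.8032, -0.570222, 0.4595)–(-0.8032, 0.5835, 0.4595)  len=1.1537
  (v13,v17,v18) [-+-] → (-0.8032, -0.570222, 0.4595)–(-0.8032, -0.5835, 0.4595)  len=0.0133
  (v15,v20,v16) [--+] → (-0.623534, -1.58901, 0.4595)–(-1.7039, -1.23797, 0.4595)  len=1.1360
  (v16,v20,v21) [+-+] → (-0.623534, -1.58901, 0.4595)–(0.650842, -2.00303, 0.4595)  len=1.3399
  (v17,v22,v18) [++-] → (0.29417, -0.940096, 0.4595)–(-0.8032, -0.5835, 0.4595)  len=1.1539
  (v18,v22,v23) [-+-] → (0.29417, -0.940096, 0.4595)–(0.3068, -0.9442, 0.4595)  len=0.0133
  (v20,v0,v21) [--+] → (1.31855, -1.084, 0.4595)–(0.650842, -2.00303, 0.4595)  len=1.1360
  (v21,v0,v1) [+-+] → (1.31855, -1.084, 0.4595)–(2.10613, 0, 0.4595)  len=1.3399
  (v22,v2,v23) [++-] → (0.984995, -0.0107432, 0.4595)–(0.3068, -0.9442, 0.4595)  len=1.1538
  (v23,v2,v3) [-+-] → (0.984995, -0.0107432, 0.4595)–(0.9928, 0, 0.4595)  len=0.0133

Chained into 2 loop(s):
  loop 1: 10 segments, perimeter = 12.3795
  loop 2: 10 segments, perimeter = 5.8355
Total perimeter = 18.215


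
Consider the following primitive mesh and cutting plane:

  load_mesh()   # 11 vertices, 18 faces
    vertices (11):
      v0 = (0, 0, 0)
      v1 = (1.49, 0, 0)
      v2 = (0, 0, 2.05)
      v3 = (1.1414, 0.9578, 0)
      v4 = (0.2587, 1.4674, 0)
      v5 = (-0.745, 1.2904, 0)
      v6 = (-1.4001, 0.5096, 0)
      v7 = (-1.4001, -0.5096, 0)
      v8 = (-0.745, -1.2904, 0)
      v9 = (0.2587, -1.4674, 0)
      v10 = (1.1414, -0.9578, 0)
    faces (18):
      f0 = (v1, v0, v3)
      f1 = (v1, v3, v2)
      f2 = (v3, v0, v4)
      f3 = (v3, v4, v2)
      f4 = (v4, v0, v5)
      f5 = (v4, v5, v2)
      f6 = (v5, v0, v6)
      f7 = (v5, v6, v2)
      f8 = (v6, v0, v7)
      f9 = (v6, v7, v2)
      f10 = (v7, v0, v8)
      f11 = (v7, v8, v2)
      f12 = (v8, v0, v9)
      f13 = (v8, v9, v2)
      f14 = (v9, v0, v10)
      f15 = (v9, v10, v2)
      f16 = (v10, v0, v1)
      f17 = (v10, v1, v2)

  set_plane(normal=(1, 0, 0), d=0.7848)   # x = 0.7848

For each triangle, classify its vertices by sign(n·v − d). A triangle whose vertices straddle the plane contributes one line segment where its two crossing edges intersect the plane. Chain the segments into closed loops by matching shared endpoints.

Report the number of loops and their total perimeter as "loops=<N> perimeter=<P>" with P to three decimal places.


loops=1 perimeter=5.432

Straddling triangles (8 of 18):
  (v1,v0,v3) [+-+] → (0.7848, 0, 0)–(0.7848, 0.658561, 0)  len=0.6586
  (v1,v3,v2) [++-] → (0.7848, 0.658561, 0.640468)–(0.7848, 0, 0.970242)  len=0.7365
  (v3,v0,v4) [+--] → (0.7848, 0.658561, 0)–(0.7848, 1.16367, 0)  len=0.5051
  (v3,v4,v2) [+--] → (0.7848, 1.16367, 0)–(0.7848, 0.658561, 0.640468)  len=0.8157
  (v9,v0,v10) [--+] → (0.7848, -0.658561, 0)–(0.7848, -1.16367, 0)  len=0.5051
  (v9,v10,v2) [-+-] → (0.7848, -1.16367, 0)–(0.7848, -0.658561, 0.640468)  len=0.8157
  (v10,v0,v1) [+-+] → (0.7848, -0.658561, 0)–(0.7848, 0, 0)  len=0.6586
  (v10,v1,v2) [++-] → (0.7848, 0, 0.970242)–(0.7848, -0.658561, 0.640468)  len=0.7365

Chained into 1 loop(s):
  loop 1: 8 segments, perimeter = 5.4317
Total perimeter = 5.432


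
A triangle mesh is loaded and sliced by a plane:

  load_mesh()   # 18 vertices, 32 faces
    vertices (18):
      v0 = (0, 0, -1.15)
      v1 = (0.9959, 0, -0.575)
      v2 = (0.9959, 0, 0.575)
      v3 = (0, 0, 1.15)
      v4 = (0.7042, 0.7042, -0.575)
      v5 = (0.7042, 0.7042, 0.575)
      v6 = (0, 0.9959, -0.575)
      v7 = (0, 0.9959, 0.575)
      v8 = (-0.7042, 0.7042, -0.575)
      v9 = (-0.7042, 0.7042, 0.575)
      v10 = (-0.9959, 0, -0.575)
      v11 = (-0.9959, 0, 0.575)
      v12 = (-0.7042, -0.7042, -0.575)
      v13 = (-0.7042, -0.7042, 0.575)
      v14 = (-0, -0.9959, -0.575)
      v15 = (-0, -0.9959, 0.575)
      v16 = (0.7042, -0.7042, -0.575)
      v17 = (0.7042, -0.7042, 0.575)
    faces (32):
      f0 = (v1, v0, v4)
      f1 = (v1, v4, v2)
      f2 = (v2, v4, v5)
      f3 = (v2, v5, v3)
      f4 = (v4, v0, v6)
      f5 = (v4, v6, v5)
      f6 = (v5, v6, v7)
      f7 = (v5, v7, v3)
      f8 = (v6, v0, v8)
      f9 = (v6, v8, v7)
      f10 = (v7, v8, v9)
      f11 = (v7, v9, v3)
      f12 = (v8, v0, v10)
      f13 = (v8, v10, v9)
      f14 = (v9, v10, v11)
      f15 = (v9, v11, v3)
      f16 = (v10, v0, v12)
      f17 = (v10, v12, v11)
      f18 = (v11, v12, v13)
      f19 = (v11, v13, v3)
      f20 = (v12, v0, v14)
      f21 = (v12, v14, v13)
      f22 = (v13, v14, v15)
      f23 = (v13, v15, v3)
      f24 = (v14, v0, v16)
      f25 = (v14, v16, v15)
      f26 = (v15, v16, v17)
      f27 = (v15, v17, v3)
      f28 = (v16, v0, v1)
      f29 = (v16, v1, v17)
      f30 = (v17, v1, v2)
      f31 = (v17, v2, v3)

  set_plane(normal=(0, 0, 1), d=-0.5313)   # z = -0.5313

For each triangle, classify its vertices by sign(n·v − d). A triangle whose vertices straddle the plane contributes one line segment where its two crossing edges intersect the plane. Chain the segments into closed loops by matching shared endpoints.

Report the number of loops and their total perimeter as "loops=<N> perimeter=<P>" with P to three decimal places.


loops=1 perimeter=6.098

Straddling triangles (16 of 32):
  (v1,v4,v2) [--+] → (0.715285, 0.67744, -0.5313)–(0.9959, 0, -0.5313)  len=0.7333
  (v2,v4,v5) [+-+] → (0.715285, 0.67744, -0.5313)–(0.7042, 0.7042, -0.5313)  len=0.0290
  (v4,v6,v5) [--+] → (0.0267596, 0.984815, -0.5313)–(0.7042, 0.7042, -0.5313)  len=0.7333
  (v5,v6,v7) [+-+] → (0.0267596, 0.984815, -0.5313)–(0, 0.9959, -0.5313)  len=0.0290
  (v6,v8,v7) [--+] → (-0.67744, 0.715285, -0.5313)–(0, 0.9959, -0.5313)  len=0.7333
  (v7,v8,v9) [+-+] → (-0.67744, 0.715285, -0.5313)–(-0.7042, 0.7042, -0.5313)  len=0.0290
  (v8,v10,v9) [--+] → (-0.984815, 0.0267596, -0.5313)–(-0.7042, 0.7042, -0.5313)  len=0.7333
  (v9,v10,v11) [+-+] → (-0.984815, 0.0267596, -0.5313)–(-0.9959, 0, -0.5313)  len=0.0290
  (v10,v12,v11) [--+] → (-0.715285, -0.67744, -0.5313)–(-0.9959, 0, -0.5313)  len=0.7333
  (v11,v12,v13) [+-+] → (-0.715285, -0.67744, -0.5313)–(-0.7042, -0.7042, -0.5313)  len=0.0290
  (v12,v14,v13) [--+] → (-0.0267596, -0.984815, -0.5313)–(-0.7042, -0.7042, -0.5313)  len=0.7333
  (v13,v14,v15) [+-+] → (-0.0267596, -0.984815, -0.5313)–(0, -0.9959, -0.5313)  len=0.0290
  (v14,v16,v15) [--+] → (0.67744, -0.715285, -0.5313)–(0, -0.9959, -0.5313)  len=0.7333
  (v15,v16,v17) [+-+] → (0.67744, -0.715285, -0.5313)–(0.7042, -0.7042, -0.5313)  len=0.0290
  (v16,v1,v17) [--+] → (0.984815, -0.0267596, -0.5313)–(0.7042, -0.7042, -0.5313)  len=0.7333
  (v17,v1,v2) [+-+] → (0.984815, -0.0267596, -0.5313)–(0.9959, 0, -0.5313)  len=0.0290

Chained into 1 loop(s):
  loop 1: 16 segments, perimeter = 6.0978
Total perimeter = 6.098


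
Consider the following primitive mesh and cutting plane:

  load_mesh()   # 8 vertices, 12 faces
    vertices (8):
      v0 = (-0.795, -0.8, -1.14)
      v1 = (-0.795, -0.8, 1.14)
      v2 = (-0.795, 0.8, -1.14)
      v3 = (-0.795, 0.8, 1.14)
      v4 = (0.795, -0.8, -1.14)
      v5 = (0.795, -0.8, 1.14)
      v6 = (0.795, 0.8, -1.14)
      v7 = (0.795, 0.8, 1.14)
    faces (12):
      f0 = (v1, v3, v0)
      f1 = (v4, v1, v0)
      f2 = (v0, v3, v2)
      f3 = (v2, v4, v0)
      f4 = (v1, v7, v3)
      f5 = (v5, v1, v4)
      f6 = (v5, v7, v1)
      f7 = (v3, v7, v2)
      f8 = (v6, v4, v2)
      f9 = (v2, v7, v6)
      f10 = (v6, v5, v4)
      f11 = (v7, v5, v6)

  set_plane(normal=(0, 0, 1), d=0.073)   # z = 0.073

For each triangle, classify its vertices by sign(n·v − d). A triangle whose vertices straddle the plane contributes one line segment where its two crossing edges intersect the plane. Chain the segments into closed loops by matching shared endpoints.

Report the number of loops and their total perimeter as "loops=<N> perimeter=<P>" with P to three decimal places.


Straddling triangles (8 of 12):
  (v1,v3,v0) [++-] → (-0.795, 0.0512281, 0.073)–(-0.795, -0.8, 0.073)  len=0.8512
  (v4,v1,v0) [-+-] → (-0.0509079, -0.8, 0.073)–(-0.795, -0.8, 0.073)  len=0.7441
  (v0,v3,v2) [-+-] → (-0.795, 0.0512281, 0.073)–(-0.795, 0.8, 0.073)  len=0.7488
  (v5,v1,v4) [++-] → (-0.0509079, -0.8, 0.073)–(0.795, -0.8, 0.073)  len=0.8459
  (v3,v7,v2) [++-] → (0.0509079, 0.8, 0.073)–(-0.795, 0.8, 0.073)  len=0.8459
  (v2,v7,v6) [-+-] → (0.0509079, 0.8, 0.073)–(0.795, 0.8, 0.073)  len=0.7441
  (v6,v5,v4) [-+-] → (0.795, -0.0512281, 0.073)–(0.795, -0.8, 0.073)  len=0.7488
  (v7,v5,v6) [++-] → (0.795, -0.0512281, 0.073)–(0.795, 0.8, 0.073)  len=0.8512

Chained into 1 loop(s):
  loop 1: 8 segments, perimeter = 6.3800
Total perimeter = 6.380

loops=1 perimeter=6.380


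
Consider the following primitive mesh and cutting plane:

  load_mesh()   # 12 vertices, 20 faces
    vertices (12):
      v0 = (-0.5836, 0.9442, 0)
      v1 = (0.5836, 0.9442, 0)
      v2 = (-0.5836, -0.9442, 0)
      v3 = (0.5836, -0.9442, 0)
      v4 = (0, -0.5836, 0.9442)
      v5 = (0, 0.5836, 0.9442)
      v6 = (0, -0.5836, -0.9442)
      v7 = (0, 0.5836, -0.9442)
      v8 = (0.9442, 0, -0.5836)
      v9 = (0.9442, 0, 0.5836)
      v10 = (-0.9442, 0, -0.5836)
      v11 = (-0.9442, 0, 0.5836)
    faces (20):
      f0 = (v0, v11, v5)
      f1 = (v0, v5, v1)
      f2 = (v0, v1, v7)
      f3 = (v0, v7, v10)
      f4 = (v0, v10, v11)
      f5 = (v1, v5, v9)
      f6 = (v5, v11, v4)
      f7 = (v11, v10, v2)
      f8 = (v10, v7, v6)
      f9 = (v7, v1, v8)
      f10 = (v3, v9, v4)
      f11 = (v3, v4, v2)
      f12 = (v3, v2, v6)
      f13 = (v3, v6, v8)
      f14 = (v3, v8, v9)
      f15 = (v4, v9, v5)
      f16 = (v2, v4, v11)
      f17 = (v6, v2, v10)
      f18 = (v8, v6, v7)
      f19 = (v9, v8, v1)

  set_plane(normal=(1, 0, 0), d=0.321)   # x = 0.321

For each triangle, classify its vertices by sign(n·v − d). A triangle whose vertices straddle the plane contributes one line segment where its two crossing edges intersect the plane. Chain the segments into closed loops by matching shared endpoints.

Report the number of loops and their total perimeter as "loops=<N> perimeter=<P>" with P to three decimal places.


loops=1 perimeter=5.604

Straddling triangles (10 of 20):
  (v0,v5,v1) [--+] → (0.321, 0.781942, 0.424858)–(0.321, 0.9442, 0)  len=0.4548
  (v0,v1,v7) [-+-] → (0.321, 0.9442, 0)–(0.321, 0.781942, -0.424858)  len=0.4548
  (v1,v5,v9) [+-+] → (0.321, 0.781942, 0.424858)–(0.321, 0.385193, 0.821607)  len=0.5611
  (v7,v1,v8) [-++] → (0.321, 0.781942, -0.424858)–(0.321, 0.385193, -0.821607)  len=0.5611
  (v3,v9,v4) [++-] → (0.321, -0.385193, 0.821607)–(0.321, -0.781942, 0.424858)  len=0.5611
  (v3,v4,v2) [+--] → (0.321, -0.781942, 0.424858)–(0.321, -0.9442, 0)  len=0.4548
  (v3,v2,v6) [+--] → (0.321, -0.9442, 0)–(0.321, -0.781942, -0.424858)  len=0.4548
  (v3,v6,v8) [+-+] → (0.321, -0.781942, -0.424858)–(0.321, -0.385193, -0.821607)  len=0.5611
  (v4,v9,v5) [-+-] → (0.321, -0.385193, 0.821607)–(0.321, 0.385193, 0.821607)  len=0.7704
  (v8,v6,v7) [+--] → (0.321, -0.385193, -0.821607)–(0.321, 0.385193, -0.821607)  len=0.7704

Chained into 1 loop(s):
  loop 1: 10 segments, perimeter = 5.6043
Total perimeter = 5.604


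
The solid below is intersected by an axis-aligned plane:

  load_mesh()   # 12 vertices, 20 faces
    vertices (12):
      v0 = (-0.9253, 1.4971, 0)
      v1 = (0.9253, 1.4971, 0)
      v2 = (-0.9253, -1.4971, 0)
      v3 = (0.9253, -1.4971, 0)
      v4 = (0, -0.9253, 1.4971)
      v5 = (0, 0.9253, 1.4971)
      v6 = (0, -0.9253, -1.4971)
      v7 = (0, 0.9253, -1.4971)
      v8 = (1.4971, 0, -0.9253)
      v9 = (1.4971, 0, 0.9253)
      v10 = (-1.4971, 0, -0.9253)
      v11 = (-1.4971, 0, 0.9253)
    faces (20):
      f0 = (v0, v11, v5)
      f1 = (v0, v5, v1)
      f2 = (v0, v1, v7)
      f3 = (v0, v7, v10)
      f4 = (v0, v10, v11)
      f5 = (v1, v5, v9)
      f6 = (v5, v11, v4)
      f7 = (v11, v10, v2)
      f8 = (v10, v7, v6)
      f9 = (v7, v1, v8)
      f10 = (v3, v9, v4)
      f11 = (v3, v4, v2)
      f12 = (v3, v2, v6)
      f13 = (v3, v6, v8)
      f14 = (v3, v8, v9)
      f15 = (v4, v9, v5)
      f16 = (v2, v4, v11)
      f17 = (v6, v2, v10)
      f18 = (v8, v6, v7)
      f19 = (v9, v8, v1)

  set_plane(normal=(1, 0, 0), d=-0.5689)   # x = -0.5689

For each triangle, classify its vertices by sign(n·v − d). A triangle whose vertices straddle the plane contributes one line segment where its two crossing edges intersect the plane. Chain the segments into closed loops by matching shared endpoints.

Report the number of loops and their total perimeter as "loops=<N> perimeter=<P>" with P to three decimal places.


loops=1 perimeter=8.742

Straddling triangles (10 of 20):
  (v0,v11,v5) [--+] → (-0.5689, 0.573685, 1.27982)–(-0.5689, 1.27686, 0.576642)  len=0.9944
  (v0,v5,v1) [-++] → (-0.5689, 1.27686, 0.576642)–(-0.5689, 1.4971, 0)  len=0.6173
  (v0,v1,v7) [-++] → (-0.5689, 1.4971, 0)–(-0.5689, 1.27686, -0.576642)  len=0.6173
  (v0,v7,v10) [-+-] → (-0.5689, 1.27686, -0.576642)–(-0.5689, 0.573685, -1.27982)  len=0.9944
  (v5,v11,v4) [+-+] → (-0.5689, 0.573685, 1.27982)–(-0.5689, -0.573685, 1.27982)  len=1.1474
  (v10,v7,v6) [-++] → (-0.5689, 0.573685, -1.27982)–(-0.5689, -0.573685, -1.27982)  len=1.1474
  (v3,v4,v2) [++-] → (-0.5689, -1.27686, 0.576642)–(-0.5689, -1.4971, 0)  len=0.6173
  (v3,v2,v6) [+-+] → (-0.5689, -1.4971, 0)–(-0.5689, -1.27686, -0.576642)  len=0.6173
  (v2,v4,v11) [-+-] → (-0.5689, -1.27686, 0.576642)–(-0.5689, -0.573685, 1.27982)  len=0.9944
  (v6,v2,v10) [+--] → (-0.5689, -1.27686, -0.576642)–(-0.5689, -0.573685, -1.27982)  len=0.9944

Chained into 1 loop(s):
  loop 1: 10 segments, perimeter = 8.7416
Total perimeter = 8.742


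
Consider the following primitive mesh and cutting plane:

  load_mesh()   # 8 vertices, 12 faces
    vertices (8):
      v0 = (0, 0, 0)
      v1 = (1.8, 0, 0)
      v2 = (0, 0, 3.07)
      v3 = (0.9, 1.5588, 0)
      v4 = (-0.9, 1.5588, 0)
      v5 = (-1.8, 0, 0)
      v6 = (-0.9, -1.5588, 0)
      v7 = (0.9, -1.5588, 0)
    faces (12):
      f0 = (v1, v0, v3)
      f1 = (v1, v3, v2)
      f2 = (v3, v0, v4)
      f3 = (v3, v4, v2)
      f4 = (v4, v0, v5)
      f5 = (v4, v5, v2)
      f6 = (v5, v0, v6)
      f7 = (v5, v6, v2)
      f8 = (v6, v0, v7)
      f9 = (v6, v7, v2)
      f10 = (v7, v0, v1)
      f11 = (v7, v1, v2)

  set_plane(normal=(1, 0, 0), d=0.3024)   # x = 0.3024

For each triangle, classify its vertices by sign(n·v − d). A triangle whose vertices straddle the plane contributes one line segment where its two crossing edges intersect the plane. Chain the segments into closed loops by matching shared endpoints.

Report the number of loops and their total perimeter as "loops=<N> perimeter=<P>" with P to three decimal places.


Straddling triangles (8 of 12):
  (v1,v0,v3) [+-+] → (0.3024, 0, 0)–(0.3024, 0.523757, 0)  len=0.5238
  (v1,v3,v2) [++-] → (0.3024, 0.523757, 2.03848)–(0.3024, 0, 2.55424)  len=0.7351
  (v3,v0,v4) [+--] → (0.3024, 0.523757, 0)–(0.3024, 1.5588, 0)  len=1.0350
  (v3,v4,v2) [+--] → (0.3024, 1.5588, 0)–(0.3024, 0.523757, 2.03848)  len=2.2862
  (v6,v0,v7) [--+] → (0.3024, -0.523757, 0)–(0.3024, -1.5588, 0)  len=1.0350
  (v6,v7,v2) [-+-] → (0.3024, -1.5588, 0)–(0.3024, -0.523757, 2.03848)  len=2.2862
  (v7,v0,v1) [+-+] → (0.3024, -0.523757, 0)–(0.3024, 0, 0)  len=0.5238
  (v7,v1,v2) [++-] → (0.3024, 0, 2.55424)–(0.3024, -0.523757, 2.03848)  len=0.7351

Chained into 1 loop(s):
  loop 1: 8 segments, perimeter = 9.1601
Total perimeter = 9.160

loops=1 perimeter=9.160


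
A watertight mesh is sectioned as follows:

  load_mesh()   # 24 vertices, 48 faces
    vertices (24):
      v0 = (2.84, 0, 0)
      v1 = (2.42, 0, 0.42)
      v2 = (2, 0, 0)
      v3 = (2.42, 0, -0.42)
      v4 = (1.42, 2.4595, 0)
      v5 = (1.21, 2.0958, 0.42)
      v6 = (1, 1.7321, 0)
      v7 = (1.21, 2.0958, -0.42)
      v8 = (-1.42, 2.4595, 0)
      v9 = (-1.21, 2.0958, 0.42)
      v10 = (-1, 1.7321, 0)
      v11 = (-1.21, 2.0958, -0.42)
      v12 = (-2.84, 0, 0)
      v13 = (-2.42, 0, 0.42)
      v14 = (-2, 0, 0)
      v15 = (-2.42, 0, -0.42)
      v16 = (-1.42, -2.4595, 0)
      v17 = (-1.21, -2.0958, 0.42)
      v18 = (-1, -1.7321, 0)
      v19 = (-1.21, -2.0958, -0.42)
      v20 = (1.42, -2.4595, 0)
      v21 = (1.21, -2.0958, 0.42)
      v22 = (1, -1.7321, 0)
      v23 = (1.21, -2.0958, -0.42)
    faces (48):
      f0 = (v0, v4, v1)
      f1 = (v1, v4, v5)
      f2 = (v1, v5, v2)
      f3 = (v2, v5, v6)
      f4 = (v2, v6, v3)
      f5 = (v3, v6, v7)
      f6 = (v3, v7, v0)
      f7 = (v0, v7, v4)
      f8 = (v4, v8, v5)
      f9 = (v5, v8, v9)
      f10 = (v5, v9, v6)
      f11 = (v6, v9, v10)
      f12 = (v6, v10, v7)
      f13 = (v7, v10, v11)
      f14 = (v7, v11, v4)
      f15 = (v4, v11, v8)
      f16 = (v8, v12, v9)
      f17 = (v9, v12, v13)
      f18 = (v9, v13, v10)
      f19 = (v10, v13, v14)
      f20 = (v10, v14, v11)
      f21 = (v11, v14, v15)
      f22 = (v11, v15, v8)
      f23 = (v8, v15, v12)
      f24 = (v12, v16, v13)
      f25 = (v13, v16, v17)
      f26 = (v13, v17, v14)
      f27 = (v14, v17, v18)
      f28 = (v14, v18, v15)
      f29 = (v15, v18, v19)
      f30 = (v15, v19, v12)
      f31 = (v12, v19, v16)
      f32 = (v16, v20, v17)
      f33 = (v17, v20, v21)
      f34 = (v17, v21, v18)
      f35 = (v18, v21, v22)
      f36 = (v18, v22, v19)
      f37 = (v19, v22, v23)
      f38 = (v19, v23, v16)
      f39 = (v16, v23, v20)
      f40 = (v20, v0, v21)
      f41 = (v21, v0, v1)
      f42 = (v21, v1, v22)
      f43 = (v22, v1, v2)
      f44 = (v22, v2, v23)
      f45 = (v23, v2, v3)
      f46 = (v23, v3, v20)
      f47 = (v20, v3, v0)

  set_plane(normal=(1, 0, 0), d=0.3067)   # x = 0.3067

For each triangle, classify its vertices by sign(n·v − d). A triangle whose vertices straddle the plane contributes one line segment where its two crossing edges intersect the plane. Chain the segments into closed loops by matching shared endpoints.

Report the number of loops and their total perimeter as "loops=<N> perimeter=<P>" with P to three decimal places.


Straddling triangles (16 of 48):
  (v4,v8,v5) [+-+] → (0.3067, 2.4595, 0)–(0.3067, 2.22072, 0.275747)  len=0.3648
  (v5,v8,v9) [+--] → (0.3067, 2.22072, 0.275747)–(0.3067, 2.0958, 0.42)  len=0.1908
  (v5,v9,v6) [+-+] → (0.3067, 2.0958, 0.42)–(0.3067, 1.8462, 0.131758)  len=0.3813
  (v6,v9,v10) [+--] → (0.3067, 1.8462, 0.131758)–(0.3067, 1.7321, 0)  len=0.1743
  (v6,v10,v7) [+-+] → (0.3067, 1.7321, 0)–(0.3067, 1.94714, -0.248332)  len=0.3285
  (v7,v10,v11) [+--] → (0.3067, 1.94714, -0.248332)–(0.3067, 2.0958, -0.42)  len=0.2271
  (v7,v11,v4) [+-+] → (0.3067, 2.0958, -0.42)–(0.3067, 2.30554, -0.177789)  len=0.3204
  (v4,v11,v8) [+--] → (0.3067, 2.30554, -0.177789)–(0.3067, 2.4595, 0)  len=0.2352
  (v16,v20,v17) [-+-] → (0.3067, -2.4595, 0)–(0.3067, -2.30554, 0.177789)  len=0.2352
  (v17,v20,v21) [-++] → (0.3067, -2.30554, 0.177789)–(0.3067, -2.0958, 0.42)  len=0.3204
  (v17,v21,v18) [-+-] → (0.3067, -2.0958, 0.42)–(0.3067, -1.94714, 0.248332)  len=0.2271
  (v18,v21,v22) [-++] → (0.3067, -1.94714, 0.248332)–(0.3067, -1.7321, 0)  len=0.3285
  (v18,v22,v19) [-+-] → (0.3067, -1.7321, 0)–(0.3067, -1.8462, -0.131758)  len=0.1743
  (v19,v22,v23) [-++] → (0.3067, -1.8462, -0.131758)–(0.3067, -2.0958, -0.42)  len=0.3813
  (v19,v23,v16) [-+-] → (0.3067, -2.0958, -0.42)–(0.3067, -2.22072, -0.275747)  len=0.1908
  (v16,v23,v20) [-++] → (0.3067, -2.22072, -0.275747)–(0.3067, -2.4595, 0)  len=0.3648

Chained into 2 loop(s):
  loop 1: 8 segments, perimeter = 2.2224
  loop 2: 8 segments, perimeter = 2.2224
Total perimeter = 4.445

loops=2 perimeter=4.445


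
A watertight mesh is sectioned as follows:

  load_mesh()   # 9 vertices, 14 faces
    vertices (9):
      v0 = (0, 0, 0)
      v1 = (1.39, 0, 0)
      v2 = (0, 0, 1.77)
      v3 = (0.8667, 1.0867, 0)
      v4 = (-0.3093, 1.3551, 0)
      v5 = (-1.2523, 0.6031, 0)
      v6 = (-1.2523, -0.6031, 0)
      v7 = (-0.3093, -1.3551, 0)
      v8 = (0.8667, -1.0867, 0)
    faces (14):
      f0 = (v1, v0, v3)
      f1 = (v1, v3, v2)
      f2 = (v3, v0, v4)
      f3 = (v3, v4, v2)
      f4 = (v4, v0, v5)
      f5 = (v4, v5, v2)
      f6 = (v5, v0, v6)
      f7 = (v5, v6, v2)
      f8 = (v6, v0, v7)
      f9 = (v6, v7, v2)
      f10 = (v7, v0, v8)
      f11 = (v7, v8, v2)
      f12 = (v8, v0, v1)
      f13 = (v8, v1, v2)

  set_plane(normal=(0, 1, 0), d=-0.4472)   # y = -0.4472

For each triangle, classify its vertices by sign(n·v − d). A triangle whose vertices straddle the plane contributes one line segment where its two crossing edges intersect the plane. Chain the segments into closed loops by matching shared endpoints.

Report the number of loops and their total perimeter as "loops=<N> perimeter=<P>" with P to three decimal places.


Straddling triangles (8 of 14):
  (v5,v0,v6) [++-] → (-0.928583, -0.4472, 0)–(-1.2523, -0.4472, 0)  len=0.3237
  (v5,v6,v2) [+-+] → (-1.2523, -0.4472, 0)–(-0.928583, -0.4472, 0.457541)  len=0.5605
  (v6,v0,v7) [-+-] → (-0.928583, -0.4472, 0)–(-0.102073, -0.4472, 0)  len=0.8265
  (v6,v7,v2) [--+] → (-0.102073, -0.4472, 1.18588)–(-0.928583, -0.4472, 0.457541)  len=1.1016
  (v7,v0,v8) [-+-] → (-0.102073, -0.4472, 0)–(0.356665, -0.4472, 0)  len=0.4587
  (v7,v8,v2) [--+] → (0.356665, -0.4472, 1.04161)–(-0.102073, -0.4472, 1.18588)  len=0.4809
  (v8,v0,v1) [-++] → (0.356665, -0.4472, 0)–(1.17465, -0.4472, 0)  len=0.8180
  (v8,v1,v2) [-++] → (1.17465, -0.4472, 0)–(0.356665, -0.4472, 1.04161)  len=1.3244

Chained into 1 loop(s):
  loop 1: 8 segments, perimeter = 5.8944
Total perimeter = 5.894

loops=1 perimeter=5.894
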